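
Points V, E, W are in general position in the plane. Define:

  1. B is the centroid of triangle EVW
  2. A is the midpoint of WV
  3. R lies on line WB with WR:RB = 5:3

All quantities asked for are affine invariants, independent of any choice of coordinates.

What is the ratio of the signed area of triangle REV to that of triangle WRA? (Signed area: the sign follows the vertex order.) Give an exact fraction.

[REV]:[WRA] = 28/5

Assign V = (0, 0), E = (1, 0), W = (0, 1) — the answer is frame-independent, so this choice is without loss of generality.
1. B is the centroid of triangle EVW ⇒ B = (1/3, 1/3)
2. A is the midpoint of WV ⇒ A = (0, 1/2)
3. R lies on line WB with WR:RB = 5:3 ⇒ R = (5/24, 7/12)
2·[REV] = -7/12, 2·[WRA] = -5/48
[REV]:[WRA] = -7/12:-5/48 = 28/5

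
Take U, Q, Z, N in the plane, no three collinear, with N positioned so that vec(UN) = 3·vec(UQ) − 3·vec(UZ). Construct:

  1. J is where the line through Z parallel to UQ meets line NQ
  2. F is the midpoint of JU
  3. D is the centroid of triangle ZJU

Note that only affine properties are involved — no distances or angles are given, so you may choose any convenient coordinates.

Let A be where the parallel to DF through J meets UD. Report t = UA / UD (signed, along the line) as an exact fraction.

Choose coordinates U = (0, 0), Q = (1, 0), Z = (0, 1), N = (3, -3).
1. J is where the line through Z parallel to UQ meets line NQ ⇒ J = (1/3, 1)
2. F is the midpoint of JU ⇒ F = (1/6, 1/2)
3. D is the centroid of triangle ZJU ⇒ D = (1/9, 2/3)
through J parallel to DF: direction (1/18, -1/6); meets UD at A = (2/9, 4/3)
A = U + t·(D−U) with t = 2

t = 2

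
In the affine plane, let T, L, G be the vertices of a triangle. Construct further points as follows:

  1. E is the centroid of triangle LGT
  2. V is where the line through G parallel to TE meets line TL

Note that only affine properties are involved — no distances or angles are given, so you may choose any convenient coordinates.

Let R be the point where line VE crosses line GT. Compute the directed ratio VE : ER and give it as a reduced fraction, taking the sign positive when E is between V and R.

VE:ER = -4

Choose coordinates T = (0, 0), L = (1, 0), G = (0, 1).
1. E is the centroid of triangle LGT ⇒ E = (1/3, 1/3)
2. V is where the line through G parallel to TE meets line TL ⇒ V = (-1, 0)
line VE meets GT at R = (0, 1/4)
E = V + t·(R−V) with t = 4/3, so VE:ER = 4/3:-1/3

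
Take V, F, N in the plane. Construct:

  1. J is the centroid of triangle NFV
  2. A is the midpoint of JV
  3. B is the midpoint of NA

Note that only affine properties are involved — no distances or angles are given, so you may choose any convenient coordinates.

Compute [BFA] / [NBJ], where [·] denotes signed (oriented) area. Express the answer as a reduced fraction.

Choose coordinates V = (0, 0), F = (1, 0), N = (0, 1).
1. J is the centroid of triangle NFV ⇒ J = (1/3, 1/3)
2. A is the midpoint of JV ⇒ A = (1/6, 1/6)
3. B is the midpoint of NA ⇒ B = (1/12, 7/12)
2·[BFA] = -1/3, 2·[NBJ] = 1/12
[BFA]:[NBJ] = -1/3:1/12 = -4

[BFA]:[NBJ] = -4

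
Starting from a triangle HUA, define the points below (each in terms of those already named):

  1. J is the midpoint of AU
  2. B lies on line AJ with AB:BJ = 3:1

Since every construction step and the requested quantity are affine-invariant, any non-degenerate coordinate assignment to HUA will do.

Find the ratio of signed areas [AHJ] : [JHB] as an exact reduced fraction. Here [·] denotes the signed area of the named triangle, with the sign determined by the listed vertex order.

[AHJ]:[JHB] = -4

Assign H = (0, 0), U = (1, 0), A = (0, 1) — the answer is frame-independent, so this choice is without loss of generality.
1. J is the midpoint of AU ⇒ J = (1/2, 1/2)
2. B lies on line AJ with AB:BJ = 3:1 ⇒ B = (3/8, 5/8)
2·[AHJ] = 1/2, 2·[JHB] = -1/8
[AHJ]:[JHB] = 1/2:-1/8 = -4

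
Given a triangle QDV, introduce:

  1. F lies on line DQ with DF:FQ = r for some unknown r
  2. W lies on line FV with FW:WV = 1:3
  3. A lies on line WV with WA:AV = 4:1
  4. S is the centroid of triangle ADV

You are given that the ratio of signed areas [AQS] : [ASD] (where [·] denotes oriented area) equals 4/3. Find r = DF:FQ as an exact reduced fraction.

Work in coordinates with Q = (0, 0), D = (1, 0), V = (0, 1).
1. With DF:FQ = r, write λ = r/(r+1) so F = D + λ·(Q−D); F is affine-linear in λ
2. W lies on line FV with FW:WV = 1:3 ⇒ W is an affine combination of earlier points and hence also affine-linear in λ
3. A lies on line WV with WA:AV = 4:1 ⇒ A is an affine combination of earlier points and hence also affine-linear in λ
4. S is the centroid of triangle ADV ⇒ S is an affine combination of earlier points and hence also affine-linear in λ
Every point depending on F is an affine combination of F and λ-independent points, so each such coordinate is linear in λ; the λ² term in each signed area is a multiple of (Q−D)×(Q−D) = 0, so 2·[AQS] and 2·[ASD] are each linear in λ. Evaluating at λ=0 and λ=1:
  2·[AQS] = 1/20·λ + 7/30,   2·[ASD] = -1/20·λ
So [AQS]:[ASD] = (1/20·λ + 7/30) / (-1/20·λ). Setting this equal to 4/3:
  1/20·λ + 7/30 = 4/3·(-1/20·λ)  ⇒  λ = -2
Then r = λ/(1−λ) = (-2)/(3) = -2/3. Check: with r = -2/3, F = (3, 0) and [AQS]:[ASD] = 4/3 as required.

r = -2/3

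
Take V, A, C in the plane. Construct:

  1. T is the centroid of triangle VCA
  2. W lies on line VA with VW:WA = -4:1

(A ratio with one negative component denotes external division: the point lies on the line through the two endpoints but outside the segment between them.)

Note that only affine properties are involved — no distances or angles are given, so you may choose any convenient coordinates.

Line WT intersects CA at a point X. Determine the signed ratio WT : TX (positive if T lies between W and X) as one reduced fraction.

WT:TX = -2

Work in coordinates with V = (0, 0), A = (1, 0), C = (0, 1).
1. T is the centroid of triangle VCA ⇒ T = (1/3, 1/3)
2. W lies on line VA with VW:WA = -4:1 ⇒ W = (4/3, 0)
line WT meets CA at X = (5/6, 1/6)
T = W + t·(X−W) with t = 2, so WT:TX = 2:-1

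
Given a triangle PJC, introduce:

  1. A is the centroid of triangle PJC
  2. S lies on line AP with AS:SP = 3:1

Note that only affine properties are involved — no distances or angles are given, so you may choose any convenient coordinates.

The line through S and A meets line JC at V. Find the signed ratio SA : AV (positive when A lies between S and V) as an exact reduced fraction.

Assign P = (0, 0), J = (1, 0), C = (0, 1) — the answer is frame-independent, so this choice is without loss of generality.
1. A is the centroid of triangle PJC ⇒ A = (1/3, 1/3)
2. S lies on line AP with AS:SP = 3:1 ⇒ S = (1/12, 1/12)
line SA meets JC at V = (1/2, 1/2)
A = S + t·(V−S) with t = 3/5, so SA:AV = 3/5:2/5

SA:AV = 3/2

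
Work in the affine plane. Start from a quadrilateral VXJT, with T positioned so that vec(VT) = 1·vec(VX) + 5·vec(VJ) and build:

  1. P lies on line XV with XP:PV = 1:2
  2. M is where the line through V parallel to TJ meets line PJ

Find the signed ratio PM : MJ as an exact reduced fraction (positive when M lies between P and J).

Work in coordinates with V = (0, 0), X = (1, 0), J = (0, 1), T = (1, 5).
1. P lies on line XV with XP:PV = 1:2 ⇒ P = (2/3, 0)
2. M is where the line through V parallel to TJ meets line PJ ⇒ M = (2/11, 8/11)
M = P + t·(J−P) with t = 8/11, so PM:MJ = t:(1−t) = 8/11:3/11

PM:MJ = 8/3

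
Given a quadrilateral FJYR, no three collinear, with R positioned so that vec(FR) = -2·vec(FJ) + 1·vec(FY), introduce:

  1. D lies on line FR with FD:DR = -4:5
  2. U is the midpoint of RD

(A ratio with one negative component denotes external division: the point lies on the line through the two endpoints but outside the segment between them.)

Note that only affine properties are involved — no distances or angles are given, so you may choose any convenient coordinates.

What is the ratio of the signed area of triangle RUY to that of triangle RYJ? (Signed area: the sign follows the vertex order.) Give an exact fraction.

Work in coordinates with F = (0, 0), J = (1, 0), Y = (0, 1), R = (-2, 1).
1. D lies on line FR with FD:DR = -4:5 ⇒ D = (8, -4)
2. U is the midpoint of RD ⇒ U = (3, -3/2)
2·[RUY] = 5, 2·[RYJ] = -2
[RUY]:[RYJ] = 5:-2 = -5/2

[RUY]:[RYJ] = -5/2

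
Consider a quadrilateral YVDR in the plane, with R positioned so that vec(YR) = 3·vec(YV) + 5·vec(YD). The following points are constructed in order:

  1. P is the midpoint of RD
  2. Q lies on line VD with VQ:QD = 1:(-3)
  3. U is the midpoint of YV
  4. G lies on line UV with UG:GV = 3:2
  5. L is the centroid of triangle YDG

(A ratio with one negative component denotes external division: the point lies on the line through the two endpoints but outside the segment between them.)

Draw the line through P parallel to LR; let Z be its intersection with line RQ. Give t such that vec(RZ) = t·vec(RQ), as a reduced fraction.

t = -46/241

Assign Y = (0, 0), V = (1, 0), D = (0, 1), R = (3, 5) — the answer is frame-independent, so this choice is without loss of generality.
1. P is the midpoint of RD ⇒ P = (3/2, 3)
2. Q lies on line VD with VQ:QD = 1:(-3) ⇒ Q = (3/2, -1/2)
3. U is the midpoint of YV ⇒ U = (1/2, 0)
4. G lies on line UV with UG:GV = 3:2 ⇒ G = (4/5, 0)
5. L is the centroid of triangle YDG ⇒ L = (4/15, 1/3)
through P parallel to LR: direction (41/15, 14/3); meets RQ at Z = (792/241, 1458/241)
Z = R + t·(Q−R) with t = -46/241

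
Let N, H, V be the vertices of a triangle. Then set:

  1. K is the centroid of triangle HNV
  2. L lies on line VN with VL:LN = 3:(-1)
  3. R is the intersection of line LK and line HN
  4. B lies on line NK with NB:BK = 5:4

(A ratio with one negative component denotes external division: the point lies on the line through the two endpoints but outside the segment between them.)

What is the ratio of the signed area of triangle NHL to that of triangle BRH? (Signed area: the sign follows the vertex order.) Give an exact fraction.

Assign N = (0, 0), H = (1, 0), V = (0, 1) — the answer is frame-independent, so this choice is without loss of generality.
1. K is the centroid of triangle HNV ⇒ K = (1/3, 1/3)
2. L lies on line VN with VL:LN = 3:(-1) ⇒ L = (0, -1/2)
3. R is the intersection of line LK and line HN ⇒ R = (1/5, 0)
4. B lies on line NK with NB:BK = 5:4 ⇒ B = (5/27, 5/27)
2·[NHL] = -1/2, 2·[BRH] = 4/27
[NHL]:[BRH] = -1/2:4/27 = -27/8

[NHL]:[BRH] = -27/8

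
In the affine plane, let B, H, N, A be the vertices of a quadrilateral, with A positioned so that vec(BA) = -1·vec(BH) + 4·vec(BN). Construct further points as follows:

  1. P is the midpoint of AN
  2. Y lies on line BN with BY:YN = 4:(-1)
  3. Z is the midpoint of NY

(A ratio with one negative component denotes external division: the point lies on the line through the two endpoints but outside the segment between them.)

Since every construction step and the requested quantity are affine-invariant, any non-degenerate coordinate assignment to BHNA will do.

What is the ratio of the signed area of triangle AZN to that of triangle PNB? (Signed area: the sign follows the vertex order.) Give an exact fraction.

[AZN]:[PNB] = 1/3

Set B = (0, 0), H = (1, 0), N = (0, 1), A = (-1, 4); any affine frame gives the same invariant.
1. P is the midpoint of AN ⇒ P = (-1/2, 5/2)
2. Y lies on line BN with BY:YN = 4:(-1) ⇒ Y = (0, 4/3)
3. Z is the midpoint of NY ⇒ Z = (0, 7/6)
2·[AZN] = -1/6, 2·[PNB] = -1/2
[AZN]:[PNB] = -1/6:-1/2 = 1/3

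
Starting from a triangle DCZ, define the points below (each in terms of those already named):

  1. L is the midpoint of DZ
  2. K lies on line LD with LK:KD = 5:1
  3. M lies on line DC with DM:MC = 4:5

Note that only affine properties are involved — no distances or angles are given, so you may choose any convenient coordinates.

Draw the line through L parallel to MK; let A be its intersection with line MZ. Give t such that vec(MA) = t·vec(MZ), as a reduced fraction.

Set D = (0, 0), C = (1, 0), Z = (0, 1); any affine frame gives the same invariant.
1. L is the midpoint of DZ ⇒ L = (0, 1/2)
2. K lies on line LD with LK:KD = 5:1 ⇒ K = (0, 1/12)
3. M lies on line DC with DM:MC = 4:5 ⇒ M = (4/9, 0)
through L parallel to MK: direction (-4/9, 1/12); meets MZ at A = (8/33, 5/11)
A = M + t·(Z−M) with t = 5/11

t = 5/11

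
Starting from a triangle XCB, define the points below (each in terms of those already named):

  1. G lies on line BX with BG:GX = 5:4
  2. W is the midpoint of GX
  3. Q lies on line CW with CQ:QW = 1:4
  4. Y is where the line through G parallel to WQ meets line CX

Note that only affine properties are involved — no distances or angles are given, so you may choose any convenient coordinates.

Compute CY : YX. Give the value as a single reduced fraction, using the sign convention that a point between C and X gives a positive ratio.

CY:YX = -1/2

Work in coordinates with X = (0, 0), C = (1, 0), B = (0, 1).
1. G lies on line BX with BG:GX = 5:4 ⇒ G = (0, 4/9)
2. W is the midpoint of GX ⇒ W = (0, 2/9)
3. Q lies on line CW with CQ:QW = 1:4 ⇒ Q = (4/5, 2/45)
4. Y is where the line through G parallel to WQ meets line CX ⇒ Y = (2, 0)
Y = C + t·(X−C) with t = -1, so CY:YX = t:(1−t) = -1:2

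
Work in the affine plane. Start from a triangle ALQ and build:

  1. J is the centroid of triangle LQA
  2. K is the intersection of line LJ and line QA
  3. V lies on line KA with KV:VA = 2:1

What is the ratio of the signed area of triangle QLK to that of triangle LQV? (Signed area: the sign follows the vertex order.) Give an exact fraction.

[QLK]:[LQV] = -3/5

Work in coordinates with A = (0, 0), L = (1, 0), Q = (0, 1).
1. J is the centroid of triangle LQA ⇒ J = (1/3, 1/3)
2. K is the intersection of line LJ and line QA ⇒ K = (0, 1/2)
3. V lies on line KA with KV:VA = 2:1 ⇒ V = (0, 1/6)
2·[QLK] = -1/2, 2·[LQV] = 5/6
[QLK]:[LQV] = -1/2:5/6 = -3/5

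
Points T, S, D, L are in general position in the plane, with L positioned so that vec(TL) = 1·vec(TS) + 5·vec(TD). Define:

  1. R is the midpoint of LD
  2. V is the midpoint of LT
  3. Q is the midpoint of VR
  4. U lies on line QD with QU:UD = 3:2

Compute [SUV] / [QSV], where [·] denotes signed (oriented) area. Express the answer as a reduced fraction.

Set T = (0, 0), S = (1, 0), D = (0, 1), L = (1, 5); any affine frame gives the same invariant.
1. R is the midpoint of LD ⇒ R = (1/2, 3)
2. V is the midpoint of LT ⇒ V = (1/2, 5/2)
3. Q is the midpoint of VR ⇒ Q = (1/2, 11/4)
4. U lies on line QD with QU:UD = 3:2 ⇒ U = (1/5, 17/10)
2·[SUV] = -23/20, 2·[QSV] = -1/8
[SUV]:[QSV] = -23/20:-1/8 = 46/5

[SUV]:[QSV] = 46/5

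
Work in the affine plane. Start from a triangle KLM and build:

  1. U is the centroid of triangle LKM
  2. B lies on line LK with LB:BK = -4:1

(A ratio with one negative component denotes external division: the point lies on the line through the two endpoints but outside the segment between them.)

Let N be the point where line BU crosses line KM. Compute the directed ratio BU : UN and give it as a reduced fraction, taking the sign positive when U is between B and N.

Choose coordinates K = (0, 0), L = (1, 0), M = (0, 1).
1. U is the centroid of triangle LKM ⇒ U = (1/3, 1/3)
2. B lies on line LK with LB:BK = -4:1 ⇒ B = (-1/3, 0)
line BU meets KM at N = (0, 1/6)
U = B + t·(N−B) with t = 2, so BU:UN = 2:-1

BU:UN = -2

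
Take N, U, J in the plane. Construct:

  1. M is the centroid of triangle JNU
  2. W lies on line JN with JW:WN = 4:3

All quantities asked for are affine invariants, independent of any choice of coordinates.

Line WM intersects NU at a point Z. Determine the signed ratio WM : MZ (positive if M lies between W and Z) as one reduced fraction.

Work in coordinates with N = (0, 0), U = (1, 0), J = (0, 1).
1. M is the centroid of triangle JNU ⇒ M = (1/3, 1/3)
2. W lies on line JN with JW:WN = 4:3 ⇒ W = (0, 3/7)
line WM meets NU at Z = (3/2, 0)
M = W + t·(Z−W) with t = 2/9, so WM:MZ = 2/9:7/9

WM:MZ = 2/7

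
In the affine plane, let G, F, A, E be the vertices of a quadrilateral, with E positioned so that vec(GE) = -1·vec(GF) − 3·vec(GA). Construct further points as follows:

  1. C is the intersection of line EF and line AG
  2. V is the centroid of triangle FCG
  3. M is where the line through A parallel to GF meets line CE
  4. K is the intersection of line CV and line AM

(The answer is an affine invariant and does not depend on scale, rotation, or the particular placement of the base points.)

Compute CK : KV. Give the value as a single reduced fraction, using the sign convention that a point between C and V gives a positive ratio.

CK:KV = -5/3

Assign G = (0, 0), F = (1, 0), A = (0, 1), E = (-1, -3) — the answer is frame-independent, so this choice is without loss of generality.
1. C is the intersection of line EF and line AG ⇒ C = (0, -3/2)
2. V is the centroid of triangle FCG ⇒ V = (1/3, -1/2)
3. M is where the line through A parallel to GF meets line CE ⇒ M = (5/3, 1)
4. K is the intersection of line CV and line AM ⇒ K = (5/6, 1)
K = C + t·(V−C) with t = 5/2, so CK:KV = t:(1−t) = 5/2:-3/2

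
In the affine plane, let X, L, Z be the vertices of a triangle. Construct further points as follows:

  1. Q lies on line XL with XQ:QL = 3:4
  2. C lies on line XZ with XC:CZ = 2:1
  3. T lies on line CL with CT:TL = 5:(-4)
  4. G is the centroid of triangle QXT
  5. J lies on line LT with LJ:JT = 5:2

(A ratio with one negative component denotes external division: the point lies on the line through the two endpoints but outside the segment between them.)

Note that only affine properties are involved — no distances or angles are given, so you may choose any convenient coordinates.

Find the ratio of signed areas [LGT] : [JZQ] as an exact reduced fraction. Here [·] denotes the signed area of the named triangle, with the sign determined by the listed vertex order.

Choose coordinates X = (0, 0), L = (1, 0), Z = (0, 1).
1. Q lies on line XL with XQ:QL = 3:4 ⇒ Q = (3/7, 0)
2. C lies on line XZ with XC:CZ = 2:1 ⇒ C = (0, 2/3)
3. T lies on line CL with CT:TL = 5:(-4) ⇒ T = (5, -8/3)
4. G is the centroid of triangle QXT ⇒ G = (38/21, -8/9)
5. J lies on line LT with LJ:JT = 5:2 ⇒ J = (27/7, -40/21)
2·[LGT] = 88/63, 2·[JZQ] = 128/49
[LGT]:[JZQ] = 88/63:128/49 = 77/144

[LGT]:[JZQ] = 77/144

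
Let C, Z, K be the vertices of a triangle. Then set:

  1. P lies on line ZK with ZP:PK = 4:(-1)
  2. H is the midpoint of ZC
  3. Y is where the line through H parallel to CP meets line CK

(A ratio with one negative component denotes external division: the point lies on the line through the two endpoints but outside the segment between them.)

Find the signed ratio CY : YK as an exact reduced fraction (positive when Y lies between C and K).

CY:YK = -2

Choose coordinates C = (0, 0), Z = (1, 0), K = (0, 1).
1. P lies on line ZK with ZP:PK = 4:(-1) ⇒ P = (-1/3, 4/3)
2. H is the midpoint of ZC ⇒ H = (1/2, 0)
3. Y is where the line through H parallel to CP meets line CK ⇒ Y = (0, 2)
Y = C + t·(K−C) with t = 2, so CY:YK = t:(1−t) = 2:-1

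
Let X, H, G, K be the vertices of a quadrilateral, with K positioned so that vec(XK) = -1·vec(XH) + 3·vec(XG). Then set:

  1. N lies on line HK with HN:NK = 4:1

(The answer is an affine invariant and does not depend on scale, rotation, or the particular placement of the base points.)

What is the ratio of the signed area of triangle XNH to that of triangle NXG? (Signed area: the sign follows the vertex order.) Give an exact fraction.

[XNH]:[NXG] = -4

Work in coordinates with X = (0, 0), H = (1, 0), G = (0, 1), K = (-1, 3).
1. N lies on line HK with HN:NK = 4:1 ⇒ N = (-3/5, 12/5)
2·[XNH] = -12/5, 2·[NXG] = 3/5
[XNH]:[NXG] = -12/5:3/5 = -4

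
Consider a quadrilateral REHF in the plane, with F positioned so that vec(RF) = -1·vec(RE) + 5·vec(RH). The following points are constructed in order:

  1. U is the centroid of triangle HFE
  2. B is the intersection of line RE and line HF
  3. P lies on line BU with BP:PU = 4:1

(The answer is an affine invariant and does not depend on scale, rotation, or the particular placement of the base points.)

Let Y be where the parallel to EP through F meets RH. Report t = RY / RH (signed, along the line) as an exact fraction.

t = 63/19

Choose coordinates R = (0, 0), E = (1, 0), H = (0, 1), F = (-1, 5).
1. U is the centroid of triangle HFE ⇒ U = (0, 2)
2. B is the intersection of line RE and line HF ⇒ B = (1/4, 0)
3. P lies on line BU with BP:PU = 4:1 ⇒ P = (1/20, 8/5)
through F parallel to EP: direction (-19/20, 8/5); meets RH at Y = (0, 63/19)
Y = R + t·(H−R) with t = 63/19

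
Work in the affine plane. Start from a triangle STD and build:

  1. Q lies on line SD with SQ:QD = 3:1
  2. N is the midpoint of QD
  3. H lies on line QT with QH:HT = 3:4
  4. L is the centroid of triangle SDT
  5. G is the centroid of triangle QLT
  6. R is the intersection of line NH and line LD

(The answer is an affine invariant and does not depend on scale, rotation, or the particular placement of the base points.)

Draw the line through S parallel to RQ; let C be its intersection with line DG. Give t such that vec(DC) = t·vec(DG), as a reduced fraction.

t = 108/65

Choose coordinates S = (0, 0), T = (1, 0), D = (0, 1).
1. Q lies on line SD with SQ:QD = 3:1 ⇒ Q = (0, 3/4)
2. N is the midpoint of QD ⇒ N = (0, 7/8)
3. H lies on line QT with QH:HT = 3:4 ⇒ H = (3/7, 3/7)
4. L is the centroid of triangle SDT ⇒ L = (1/3, 1/3)
5. G is the centroid of triangle QLT ⇒ G = (4/9, 13/36)
6. R is the intersection of line NH and line LD ⇒ R = (3/23, 17/23)
through S parallel to RQ: direction (-3/23, 1/92); meets DG at C = (48/65, -4/65)
C = D + t·(G−D) with t = 108/65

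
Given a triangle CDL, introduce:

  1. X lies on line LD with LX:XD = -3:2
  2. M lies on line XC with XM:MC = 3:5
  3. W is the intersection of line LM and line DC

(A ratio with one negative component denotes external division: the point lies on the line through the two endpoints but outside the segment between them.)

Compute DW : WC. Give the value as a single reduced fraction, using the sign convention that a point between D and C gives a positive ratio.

Choose coordinates C = (0, 0), D = (1, 0), L = (0, 1).
1. X lies on line LD with LX:XD = -3:2 ⇒ X = (3, -2)
2. M lies on line XC with XM:MC = 3:5 ⇒ M = (15/8, -5/4)
3. W is the intersection of line LM and line DC ⇒ W = (5/6, 0)
W = D + t·(C−D) with t = 1/6, so DW:WC = t:(1−t) = 1/6:5/6

DW:WC = 1/5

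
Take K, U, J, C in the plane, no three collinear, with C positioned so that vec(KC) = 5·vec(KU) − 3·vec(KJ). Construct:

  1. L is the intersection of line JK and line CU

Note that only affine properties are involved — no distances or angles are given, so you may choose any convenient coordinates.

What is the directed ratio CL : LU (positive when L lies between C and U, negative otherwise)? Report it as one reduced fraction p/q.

Assign K = (0, 0), U = (1, 0), J = (0, 1), C = (5, -3) — the answer is frame-independent, so this choice is without loss of generality.
1. L is the intersection of line JK and line CU ⇒ L = (0, 3/4)
L = C + t·(U−C) with t = 5/4, so CL:LU = t:(1−t) = 5/4:-1/4

CL:LU = -5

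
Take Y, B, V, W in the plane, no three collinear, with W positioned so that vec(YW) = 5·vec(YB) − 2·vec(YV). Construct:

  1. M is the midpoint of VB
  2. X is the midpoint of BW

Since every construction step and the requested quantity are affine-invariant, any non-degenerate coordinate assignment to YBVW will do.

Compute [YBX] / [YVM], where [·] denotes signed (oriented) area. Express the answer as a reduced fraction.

[YBX]:[YVM] = 2

Choose coordinates Y = (0, 0), B = (1, 0), V = (0, 1), W = (5, -2).
1. M is the midpoint of VB ⇒ M = (1/2, 1/2)
2. X is the midpoint of BW ⇒ X = (3, -1)
2·[YBX] = -1, 2·[YVM] = -1/2
[YBX]:[YVM] = -1:-1/2 = 2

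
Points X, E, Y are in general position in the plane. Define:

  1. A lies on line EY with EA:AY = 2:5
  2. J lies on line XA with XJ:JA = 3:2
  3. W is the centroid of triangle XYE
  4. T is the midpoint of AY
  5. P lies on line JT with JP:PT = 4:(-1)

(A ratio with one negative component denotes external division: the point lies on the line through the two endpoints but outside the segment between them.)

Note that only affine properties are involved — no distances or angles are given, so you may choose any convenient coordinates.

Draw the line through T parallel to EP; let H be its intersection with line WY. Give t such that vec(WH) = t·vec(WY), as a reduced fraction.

t = 71/56

Set X = (0, 0), E = (1, 0), Y = (0, 1); any affine frame gives the same invariant.
1. A lies on line EY with EA:AY = 2:5 ⇒ A = (5/7, 2/7)
2. J lies on line XA with XJ:JA = 3:2 ⇒ J = (3/7, 6/35)
3. W is the centroid of triangle XYE ⇒ W = (1/3, 1/3)
4. T is the midpoint of AY ⇒ T = (5/14, 9/14)
5. P lies on line JT with JP:PT = 4:(-1) ⇒ P = (1/3, 4/5)
through T parallel to EP: direction (-2/3, 4/5); meets WY at H = (-5/56, 33/28)
H = W + t·(Y−W) with t = 71/56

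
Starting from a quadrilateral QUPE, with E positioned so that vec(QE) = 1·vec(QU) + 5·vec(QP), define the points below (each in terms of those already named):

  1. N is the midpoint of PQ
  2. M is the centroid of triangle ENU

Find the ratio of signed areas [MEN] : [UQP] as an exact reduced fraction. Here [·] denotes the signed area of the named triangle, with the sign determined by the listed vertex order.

[MEN]:[UQP] = -5/3

Work in coordinates with Q = (0, 0), U = (1, 0), P = (0, 1), E = (1, 5).
1. N is the midpoint of PQ ⇒ N = (0, 1/2)
2. M is the centroid of triangle ENU ⇒ M = (2/3, 11/6)
2·[MEN] = 5/3, 2·[UQP] = -1
[MEN]:[UQP] = 5/3:-1 = -5/3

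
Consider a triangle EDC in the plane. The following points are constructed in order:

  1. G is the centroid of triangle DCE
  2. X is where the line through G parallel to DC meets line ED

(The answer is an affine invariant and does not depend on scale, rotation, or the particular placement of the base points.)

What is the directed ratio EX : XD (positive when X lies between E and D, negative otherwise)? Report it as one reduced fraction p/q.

Work in coordinates with E = (0, 0), D = (1, 0), C = (0, 1).
1. G is the centroid of triangle DCE ⇒ G = (1/3, 1/3)
2. X is where the line through G parallel to DC meets line ED ⇒ X = (2/3, 0)
X = E + t·(D−E) with t = 2/3, so EX:XD = t:(1−t) = 2/3:1/3

EX:XD = 2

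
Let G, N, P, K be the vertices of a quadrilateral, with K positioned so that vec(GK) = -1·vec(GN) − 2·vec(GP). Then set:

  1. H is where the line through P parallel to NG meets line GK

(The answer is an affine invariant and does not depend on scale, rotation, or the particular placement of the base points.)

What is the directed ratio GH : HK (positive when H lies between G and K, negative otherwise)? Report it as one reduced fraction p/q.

GH:HK = -1/3

Work in coordinates with G = (0, 0), N = (1, 0), P = (0, 1), K = (-1, -2).
1. H is where the line through P parallel to NG meets line GK ⇒ H = (1/2, 1)
H = G + t·(K−G) with t = -1/2, so GH:HK = t:(1−t) = -1/2:3/2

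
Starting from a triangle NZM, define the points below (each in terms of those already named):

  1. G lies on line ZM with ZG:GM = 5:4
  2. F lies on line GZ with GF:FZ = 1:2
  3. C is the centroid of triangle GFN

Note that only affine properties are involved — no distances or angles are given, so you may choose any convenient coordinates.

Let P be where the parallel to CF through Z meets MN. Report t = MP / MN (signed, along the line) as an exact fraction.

Choose coordinates N = (0, 0), Z = (1, 0), M = (0, 1).
1. G lies on line ZM with ZG:GM = 5:4 ⇒ G = (4/9, 5/9)
2. F lies on line GZ with GF:FZ = 1:2 ⇒ F = (17/27, 10/27)
3. C is the centroid of triangle GFN ⇒ C = (29/81, 25/81)
through Z parallel to CF: direction (22/81, 5/81); meets MN at P = (0, -5/22)
P = M + t·(N−M) with t = 27/22

t = 27/22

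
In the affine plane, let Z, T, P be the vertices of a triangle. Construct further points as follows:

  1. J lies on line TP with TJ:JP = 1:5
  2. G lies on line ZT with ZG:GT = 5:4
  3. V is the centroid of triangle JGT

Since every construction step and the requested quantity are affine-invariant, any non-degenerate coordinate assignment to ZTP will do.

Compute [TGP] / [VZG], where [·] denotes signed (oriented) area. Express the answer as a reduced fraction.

Choose coordinates Z = (0, 0), T = (1, 0), P = (0, 1).
1. J lies on line TP with TJ:JP = 1:5 ⇒ J = (5/6, 1/6)
2. G lies on line ZT with ZG:GT = 5:4 ⇒ G = (5/9, 0)
3. V is the centroid of triangle JGT ⇒ V = (43/54, 1/18)
2·[TGP] = -4/9, 2·[VZG] = 5/162
[TGP]:[VZG] = -4/9:5/162 = -72/5

[TGP]:[VZG] = -72/5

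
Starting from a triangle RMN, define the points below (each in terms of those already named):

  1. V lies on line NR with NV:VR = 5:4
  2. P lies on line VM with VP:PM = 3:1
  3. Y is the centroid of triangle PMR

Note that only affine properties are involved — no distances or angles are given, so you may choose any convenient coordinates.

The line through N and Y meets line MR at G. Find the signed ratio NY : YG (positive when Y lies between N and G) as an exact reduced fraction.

Assign R = (0, 0), M = (1, 0), N = (0, 1) — the answer is frame-independent, so this choice is without loss of generality.
1. V lies on line NR with NV:VR = 5:4 ⇒ V = (0, 4/9)
2. P lies on line VM with VP:PM = 3:1 ⇒ P = (3/4, 1/9)
3. Y is the centroid of triangle PMR ⇒ Y = (7/12, 1/27)
line NY meets MR at G = (63/104, 0)
Y = N + t·(G−N) with t = 26/27, so NY:YG = 26/27:1/27

NY:YG = 26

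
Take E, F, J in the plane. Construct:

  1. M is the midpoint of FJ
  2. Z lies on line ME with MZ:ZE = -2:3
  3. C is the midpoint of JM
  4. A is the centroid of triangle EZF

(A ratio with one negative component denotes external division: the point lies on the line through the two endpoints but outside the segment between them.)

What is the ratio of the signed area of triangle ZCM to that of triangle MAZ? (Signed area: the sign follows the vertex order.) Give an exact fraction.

Choose coordinates E = (0, 0), F = (1, 0), J = (0, 1).
1. M is the midpoint of FJ ⇒ M = (1/2, 1/2)
2. Z lies on line ME with MZ:ZE = -2:3 ⇒ Z = (3/2, 3/2)
3. C is the midpoint of JM ⇒ C = (1/4, 3/4)
4. A is the centroid of triangle EZF ⇒ A = (5/6, 1/2)
2·[ZCM] = 1/2, 2·[MAZ] = 1/3
[ZCM]:[MAZ] = 1/2:1/3 = 3/2

[ZCM]:[MAZ] = 3/2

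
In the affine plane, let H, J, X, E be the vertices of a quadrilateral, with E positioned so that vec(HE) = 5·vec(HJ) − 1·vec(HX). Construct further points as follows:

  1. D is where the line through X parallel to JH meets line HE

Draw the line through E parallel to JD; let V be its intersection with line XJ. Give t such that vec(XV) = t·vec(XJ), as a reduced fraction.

t = 7/5

Choose coordinates H = (0, 0), J = (1, 0), X = (0, 1), E = (5, -1).
1. D is where the line through X parallel to JH meets line HE ⇒ D = (-5, 1)
through E parallel to JD: direction (-6, 1); meets XJ at V = (7/5, -2/5)
V = X + t·(J−X) with t = 7/5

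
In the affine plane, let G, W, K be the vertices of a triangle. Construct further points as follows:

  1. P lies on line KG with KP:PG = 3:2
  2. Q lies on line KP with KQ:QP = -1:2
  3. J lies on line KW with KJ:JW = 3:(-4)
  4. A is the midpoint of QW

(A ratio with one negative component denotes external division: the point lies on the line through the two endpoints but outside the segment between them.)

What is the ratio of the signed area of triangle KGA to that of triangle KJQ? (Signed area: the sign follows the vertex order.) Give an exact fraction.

[KGA]:[KJQ] = -5/18

Choose coordinates G = (0, 0), W = (1, 0), K = (0, 1).
1. P lies on line KG with KP:PG = 3:2 ⇒ P = (0, 2/5)
2. Q lies on line KP with KQ:QP = -1:2 ⇒ Q = (0, 8/5)
3. J lies on line KW with KJ:JW = 3:(-4) ⇒ J = (-3, 4)
4. A is the midpoint of QW ⇒ A = (1/2, 4/5)
2·[KGA] = 1/2, 2·[KJQ] = -9/5
[KGA]:[KJQ] = 1/2:-9/5 = -5/18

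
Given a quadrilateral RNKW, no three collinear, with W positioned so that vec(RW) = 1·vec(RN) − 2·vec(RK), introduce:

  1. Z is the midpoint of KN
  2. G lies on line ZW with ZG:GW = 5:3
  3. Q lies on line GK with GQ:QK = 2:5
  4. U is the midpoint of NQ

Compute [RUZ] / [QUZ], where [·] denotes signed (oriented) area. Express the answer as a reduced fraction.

Choose coordinates R = (0, 0), N = (1, 0), K = (0, 1), W = (1, -2).
1. Z is the midpoint of KN ⇒ Z = (1/2, 1/2)
2. G lies on line ZW with ZG:GW = 5:3 ⇒ G = (13/16, -17/16)
3. Q lies on line GK with GQ:QK = 2:5 ⇒ Q = (65/112, -53/112)
4. U is the midpoint of NQ ⇒ U = (177/224, -53/224)
2·[RUZ] = 115/224, 2·[QUZ] = 25/112
[RUZ]:[QUZ] = 115/224:25/112 = 23/10

[RUZ]:[QUZ] = 23/10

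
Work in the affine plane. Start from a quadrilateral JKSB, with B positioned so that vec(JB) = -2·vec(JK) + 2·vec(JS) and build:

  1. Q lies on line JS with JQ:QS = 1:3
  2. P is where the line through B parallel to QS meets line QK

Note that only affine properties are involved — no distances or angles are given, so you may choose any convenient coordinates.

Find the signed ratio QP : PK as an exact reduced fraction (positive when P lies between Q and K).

QP:PK = -2/3

Set J = (0, 0), K = (1, 0), S = (0, 1), B = (-2, 2); any affine frame gives the same invariant.
1. Q lies on line JS with JQ:QS = 1:3 ⇒ Q = (0, 1/4)
2. P is where the line through B parallel to QS meets line QK ⇒ P = (-2, 3/4)
P = Q + t·(K−Q) with t = -2, so QP:PK = t:(1−t) = -2:3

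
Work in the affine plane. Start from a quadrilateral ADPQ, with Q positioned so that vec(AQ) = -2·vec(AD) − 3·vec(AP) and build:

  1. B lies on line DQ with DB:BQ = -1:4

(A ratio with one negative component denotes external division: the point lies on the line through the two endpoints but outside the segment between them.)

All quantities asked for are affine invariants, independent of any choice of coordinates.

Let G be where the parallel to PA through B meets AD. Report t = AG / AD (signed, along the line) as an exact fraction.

Set A = (0, 0), D = (1, 0), P = (0, 1), Q = (-2, -3); any affine frame gives the same invariant.
1. B lies on line DQ with DB:BQ = -1:4 ⇒ B = (2, 1)
through B parallel to PA: direction (0, -1); meets AD at G = (2, 0)
G = A + t·(D−A) with t = 2

t = 2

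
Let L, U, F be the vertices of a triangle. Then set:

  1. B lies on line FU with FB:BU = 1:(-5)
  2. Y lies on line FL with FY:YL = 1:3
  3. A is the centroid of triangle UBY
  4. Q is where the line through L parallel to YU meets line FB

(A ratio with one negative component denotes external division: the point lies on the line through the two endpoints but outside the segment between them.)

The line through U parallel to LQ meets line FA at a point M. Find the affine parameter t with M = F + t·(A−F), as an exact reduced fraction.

Assign L = (0, 0), U = (1, 0), F = (0, 1) — the answer is frame-independent, so this choice is without loss of generality.
1. B lies on line FU with FB:BU = 1:(-5) ⇒ B = (-1/4, 5/4)
2. Y lies on line FL with FY:YL = 1:3 ⇒ Y = (0, 3/4)
3. A is the centroid of triangle UBY ⇒ A = (1/4, 2/3)
4. Q is where the line through L parallel to YU meets line FB ⇒ Q = (4, -3)
through U parallel to LQ: direction (4, -3); meets FA at M = (3/7, 3/7)
M = F + t·(A−F) with t = 12/7

t = 12/7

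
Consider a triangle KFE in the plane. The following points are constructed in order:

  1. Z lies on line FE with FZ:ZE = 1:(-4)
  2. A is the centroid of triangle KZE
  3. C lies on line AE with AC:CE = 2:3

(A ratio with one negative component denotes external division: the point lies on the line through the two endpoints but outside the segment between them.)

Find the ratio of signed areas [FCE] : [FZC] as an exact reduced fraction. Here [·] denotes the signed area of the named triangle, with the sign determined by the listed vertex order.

[FCE]:[FZC] = 3

Set K = (0, 0), F = (1, 0), E = (0, 1); any affine frame gives the same invariant.
1. Z lies on line FE with FZ:ZE = 1:(-4) ⇒ Z = (4/3, -1/3)
2. A is the centroid of triangle KZE ⇒ A = (4/9, 2/9)
3. C lies on line AE with AC:CE = 2:3 ⇒ C = (4/15, 8/15)
2·[FCE] = -1/5, 2·[FZC] = -1/15
[FCE]:[FZC] = -1/5:-1/15 = 3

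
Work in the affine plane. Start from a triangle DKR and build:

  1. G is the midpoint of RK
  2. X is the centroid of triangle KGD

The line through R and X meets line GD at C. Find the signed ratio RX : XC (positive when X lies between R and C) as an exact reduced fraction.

Work in coordinates with D = (0, 0), K = (1, 0), R = (0, 1).
1. G is the midpoint of RK ⇒ G = (1/2, 1/2)
2. X is the centroid of triangle KGD ⇒ X = (1/2, 1/6)
line RX meets GD at C = (3/8, 3/8)
X = R + t·(C−R) with t = 4/3, so RX:XC = 4/3:-1/3

RX:XC = -4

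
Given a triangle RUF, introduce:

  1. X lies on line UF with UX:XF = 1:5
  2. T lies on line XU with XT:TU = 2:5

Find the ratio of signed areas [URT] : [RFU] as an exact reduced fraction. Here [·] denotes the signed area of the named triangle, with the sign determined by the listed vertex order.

[URT]:[RFU] = 5/42

Assign R = (0, 0), U = (1, 0), F = (0, 1) — the answer is frame-independent, so this choice is without loss of generality.
1. X lies on line UF with UX:XF = 1:5 ⇒ X = (5/6, 1/6)
2. T lies on line XU with XT:TU = 2:5 ⇒ T = (37/42, 5/42)
2·[URT] = -5/42, 2·[RFU] = -1
[URT]:[RFU] = -5/42:-1 = 5/42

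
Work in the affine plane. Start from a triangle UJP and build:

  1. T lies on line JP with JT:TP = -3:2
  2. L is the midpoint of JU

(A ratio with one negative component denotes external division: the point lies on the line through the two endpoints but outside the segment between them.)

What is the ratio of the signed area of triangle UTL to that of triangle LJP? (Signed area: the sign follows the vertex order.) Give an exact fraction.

[UTL]:[LJP] = -3

Work in coordinates with U = (0, 0), J = (1, 0), P = (0, 1).
1. T lies on line JP with JT:TP = -3:2 ⇒ T = (-2, 3)
2. L is the midpoint of JU ⇒ L = (1/2, 0)
2·[UTL] = -3/2, 2·[LJP] = 1/2
[UTL]:[LJP] = -3/2:1/2 = -3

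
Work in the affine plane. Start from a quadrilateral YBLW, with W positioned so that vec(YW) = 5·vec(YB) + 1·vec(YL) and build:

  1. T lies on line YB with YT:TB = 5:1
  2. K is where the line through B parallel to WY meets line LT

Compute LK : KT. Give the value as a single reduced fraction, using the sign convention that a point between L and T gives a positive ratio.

Assign Y = (0, 0), B = (1, 0), L = (0, 1), W = (5, 1) — the answer is frame-independent, so this choice is without loss of generality.
1. T lies on line YB with YT:TB = 5:1 ⇒ T = (5/6, 0)
2. K is where the line through B parallel to WY meets line LT ⇒ K = (6/7, -1/35)
K = L + t·(T−L) with t = 36/35, so LK:KT = t:(1−t) = 36/35:-1/35

LK:KT = -36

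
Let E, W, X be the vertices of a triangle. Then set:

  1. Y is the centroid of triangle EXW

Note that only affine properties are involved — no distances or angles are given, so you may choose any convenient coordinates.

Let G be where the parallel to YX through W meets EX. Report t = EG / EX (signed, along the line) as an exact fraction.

t = 2

Work in coordinates with E = (0, 0), W = (1, 0), X = (0, 1).
1. Y is the centroid of triangle EXW ⇒ Y = (1/3, 1/3)
through W parallel to YX: direction (-1/3, 2/3); meets EX at G = (0, 2)
G = E + t·(X−E) with t = 2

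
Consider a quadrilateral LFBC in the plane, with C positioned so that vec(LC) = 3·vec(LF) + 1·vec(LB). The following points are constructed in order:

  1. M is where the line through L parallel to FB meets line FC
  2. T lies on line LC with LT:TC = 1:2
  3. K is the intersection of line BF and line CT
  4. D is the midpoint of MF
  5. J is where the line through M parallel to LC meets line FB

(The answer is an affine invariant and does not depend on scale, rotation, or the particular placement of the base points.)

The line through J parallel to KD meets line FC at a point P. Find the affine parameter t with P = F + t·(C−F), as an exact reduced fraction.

t = 1/18

Choose coordinates L = (0, 0), F = (1, 0), B = (0, 1), C = (3, 1).
1. M is where the line through L parallel to FB meets line FC ⇒ M = (1/3, -1/3)
2. T lies on line LC with LT:TC = 1:2 ⇒ T = (1, 1/3)
3. K is the intersection of line BF and line CT ⇒ K = (3/4, 1/4)
4. D is the midpoint of MF ⇒ D = (2/3, -1/6)
5. J is where the line through M parallel to LC meets line FB ⇒ J = (13/12, -1/12)
through J parallel to KD: direction (-1/12, -5/12); meets FC at P = (10/9, 1/18)
P = F + t·(C−F) with t = 1/18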